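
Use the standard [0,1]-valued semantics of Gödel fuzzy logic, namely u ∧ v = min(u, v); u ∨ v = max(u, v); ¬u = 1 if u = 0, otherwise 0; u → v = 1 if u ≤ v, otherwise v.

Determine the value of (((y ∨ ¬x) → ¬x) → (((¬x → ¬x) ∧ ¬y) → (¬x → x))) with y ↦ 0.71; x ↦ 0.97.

¬x: Gödel ¬ of 0.97 = 0 (operand ≠ 0)
(y ∨ ¬x) = max(0.71, 0) = 0.71
¬x: Gödel ¬ of 0.97 = 0 (operand ≠ 0)
((y ∨ ¬x) → ¬x): 0.71 > 0, so result = 0
¬x: Gödel ¬ of 0.97 = 0 (operand ≠ 0)
¬x: Gödel ¬ of 0.97 = 0 (operand ≠ 0)
(¬x → ¬x): 0 ≤ 0, so result = 1
¬y: Gödel ¬ of 0.71 = 0 (operand ≠ 0)
((¬x → ¬x) ∧ ¬y) = min(1, 0) = 0
¬x: Gödel ¬ of 0.97 = 0 (operand ≠ 0)
(¬x → x): 0 ≤ 0.97, so result = 1
(((¬x → ¬x) ∧ ¬y) → (¬x → x)): 0 ≤ 1, so result = 1
(((y ∨ ¬x) → ¬x) → (((¬x → ¬x) ∧ ¬y) → (¬x → x))): 0 ≤ 1, so result = 1

1.00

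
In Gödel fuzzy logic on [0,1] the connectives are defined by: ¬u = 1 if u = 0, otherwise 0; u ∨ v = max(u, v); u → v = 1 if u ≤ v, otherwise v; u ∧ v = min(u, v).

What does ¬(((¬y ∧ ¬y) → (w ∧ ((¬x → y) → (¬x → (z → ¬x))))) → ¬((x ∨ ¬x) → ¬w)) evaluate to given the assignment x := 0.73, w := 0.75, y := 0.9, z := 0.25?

0.00

¬y: Gödel ¬ of 0.9 = 0 (operand ≠ 0)
¬y: Gödel ¬ of 0.9 = 0 (operand ≠ 0)
(¬y ∧ ¬y) = min(0, 0) = 0
¬x: Gödel ¬ of 0.73 = 0 (operand ≠ 0)
(¬x → y): 0 ≤ 0.9, so result = 1
¬x: Gödel ¬ of 0.73 = 0 (operand ≠ 0)
¬x: Gödel ¬ of 0.73 = 0 (operand ≠ 0)
(z → ¬x): 0.25 > 0, so result = 0
(¬x → (z → ¬x)): 0 ≤ 0, so result = 1
((¬x → y) → (¬x → (z → ¬x))): 1 ≤ 1, so result = 1
(w ∧ ((¬x → y) → (¬x → (z → ¬x)))) = min(0.75, 1) = 0.75
((¬y ∧ ¬y) → (w ∧ ((¬x → y) → (¬x → (z → ¬x))))): 0 ≤ 0.75, so result = 1
¬x: Gödel ¬ of 0.73 = 0 (operand ≠ 0)
(x ∨ ¬x) = max(0.73, 0) = 0.73
¬w: Gödel ¬ of 0.75 = 0 (operand ≠ 0)
((x ∨ ¬x) → ¬w): 0.73 > 0, so result = 0
¬((x ∨ ¬x) → ¬w): Gödel ¬ of 0 = 1 (operand is 0)
(((¬y ∧ ¬y) → (w ∧ ((¬x → y) → (¬x → (z → ¬x))))) → ¬((x ∨ ¬x) → ¬w)): 1 ≤ 1, so result = 1
¬(((¬y ∧ ¬y) → (w ∧ ((¬x → y) → (¬x → (z → ¬x))))) → ¬((x ∨ ¬x) → ¬w)): Gödel ¬ of 1 = 0 (operand ≠ 0)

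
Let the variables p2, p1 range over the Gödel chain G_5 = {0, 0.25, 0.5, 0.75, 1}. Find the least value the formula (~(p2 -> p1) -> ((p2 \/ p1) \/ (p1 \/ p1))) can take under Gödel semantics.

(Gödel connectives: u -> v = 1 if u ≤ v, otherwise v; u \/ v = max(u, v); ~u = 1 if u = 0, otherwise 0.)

0.25

The minimum is attained at p2 = 0.25, p1 = 0:
  (p2 -> p1): 0.25 > 0, so result = 0
  ~(p2 -> p1): Gödel ¬ of 0 = 1 (operand is 0)
  (p2 \/ p1) = max(0.25, 0) = 0.25
  (p1 \/ p1) = max(0, 0) = 0
  ((p2 \/ p1) \/ (p1 \/ p1)) = max(0.25, 0) = 0.25
  (~(p2 -> p1) -> ((p2 \/ p1) \/ (p1 \/ p1))): 1 > 0.25, so result = 0.25
Checking all 25 assignments confirms none give a value below 0.25.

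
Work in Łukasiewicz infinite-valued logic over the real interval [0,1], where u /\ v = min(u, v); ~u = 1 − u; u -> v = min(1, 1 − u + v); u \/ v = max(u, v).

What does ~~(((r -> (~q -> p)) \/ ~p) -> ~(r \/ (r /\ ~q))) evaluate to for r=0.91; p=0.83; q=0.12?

~q: Łukasiewicz ¬ gives 1 − 0.12 = 0.88
(~q -> p): min(1, 1 − 0.88 + 0.83) = 0.95
(r -> (~q -> p)): min(1, 1 − 0.91 + 0.95) = 1
~p: Łukasiewicz ¬ gives 1 − 0.83 = 0.17
((r -> (~q -> p)) \/ ~p) = max(1, 0.17) = 1
~q: Łukasiewicz ¬ gives 1 − 0.12 = 0.88
(r /\ ~q) = min(0.91, 0.88) = 0.88
(r \/ (r /\ ~q)) = max(0.91, 0.88) = 0.91
~(r \/ (r /\ ~q)): Łukasiewicz ¬ gives 1 − 0.91 = 0.09
(((r -> (~q -> p)) \/ ~p) -> ~(r \/ (r /\ ~q))): min(1, 1 − 1 + 0.09) = 0.09
~(((r -> (~q -> p)) \/ ~p) -> ~(r \/ (r /\ ~q))): Łukasiewicz ¬ gives 1 − 0.09 = 0.91
~~(((r -> (~q -> p)) \/ ~p) -> ~(r \/ (r /\ ~q))): Łukasiewicz ¬ gives 1 − 0.91 = 0.09

0.09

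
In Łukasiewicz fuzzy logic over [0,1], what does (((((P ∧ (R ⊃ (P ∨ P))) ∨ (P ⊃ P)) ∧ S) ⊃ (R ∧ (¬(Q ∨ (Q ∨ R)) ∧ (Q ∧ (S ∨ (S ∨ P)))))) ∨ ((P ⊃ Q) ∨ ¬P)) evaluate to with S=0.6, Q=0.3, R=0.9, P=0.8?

0.50

(P ∨ P) = max(0.8, 0.8) = 0.8
(R ⊃ (P ∨ P)): min(1, 1 − 0.9 + 0.8) = 0.9
(P ∧ (R ⊃ (P ∨ P))) = min(0.8, 0.9) = 0.8
(P ⊃ P): min(1, 1 − 0.8 + 0.8) = 1
((P ∧ (R ⊃ (P ∨ P))) ∨ (P ⊃ P)) = max(0.8, 1) = 1
(((P ∧ (R ⊃ (P ∨ P))) ∨ (P ⊃ P)) ∧ S) = min(1, 0.6) = 0.6
(Q ∨ R) = max(0.3, 0.9) = 0.9
(Q ∨ (Q ∨ R)) = max(0.3, 0.9) = 0.9
¬(Q ∨ (Q ∨ R)): Łukasiewicz ¬ gives 1 − 0.9 = 0.1
(S ∨ P) = max(0.6, 0.8) = 0.8
(S ∨ (S ∨ P)) = max(0.6, 0.8) = 0.8
(Q ∧ (S ∨ (S ∨ P))) = min(0.3, 0.8) = 0.3
(¬(Q ∨ (Q ∨ R)) ∧ (Q ∧ (S ∨ (S ∨ P)))) = min(0.1, 0.3) = 0.1
(R ∧ (¬(Q ∨ (Q ∨ R)) ∧ (Q ∧ (S ∨ (S ∨ P))))) = min(0.9, 0.1) = 0.1
((((P ∧ (R ⊃ (P ∨ P))) ∨ (P ⊃ P)) ∧ S) ⊃ (R ∧ (¬(Q ∨ (Q ∨ R)) ∧ (Q ∧ (S ∨ (S ∨ P)))))): min(1, 1 − 0.6 + 0.1) = 0.5
(P ⊃ Q): min(1, 1 − 0.8 + 0.3) = 0.5
¬P: Łukasiewicz ¬ gives 1 − 0.8 = 0.2
((P ⊃ Q) ∨ ¬P) = max(0.5, 0.2) = 0.5
(((((P ∧ (R ⊃ (P ∨ P))) ∨ (P ⊃ P)) ∧ S) ⊃ (R ∧ (¬(Q ∨ (Q ∨ R)) ∧ (Q ∧ (S ∨ (S ∨ P)))))) ∨ ((P ⊃ Q) ∨ ¬P)) = max(0.5, 0.5) = 0.5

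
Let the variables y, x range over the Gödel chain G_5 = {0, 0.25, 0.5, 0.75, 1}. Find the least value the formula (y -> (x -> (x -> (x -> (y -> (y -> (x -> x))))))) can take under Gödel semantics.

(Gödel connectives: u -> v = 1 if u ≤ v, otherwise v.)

1.00

Every assignment gives 1. For instance at y = 0, x = 0:
  (x -> x): 0 ≤ 0, so result = 1
  (y -> (x -> x)): 0 ≤ 1, so result = 1
  (y -> (y -> (x -> x))): 0 ≤ 1, so result = 1
  (x -> (y -> (y -> (x -> x)))): 0 ≤ 1, so result = 1
  (x -> (x -> (y -> (y -> (x -> x))))): 0 ≤ 1, so result = 1
  (x -> (x -> (x -> (y -> (y -> (x -> x)))))): 0 ≤ 1, so result = 1
  (y -> (x -> (x -> (x -> (y -> (y -> (x -> x))))))): 0 ≤ 1, so result = 1
All 25 assignments give value 1 — the formula is a G_5-tautology.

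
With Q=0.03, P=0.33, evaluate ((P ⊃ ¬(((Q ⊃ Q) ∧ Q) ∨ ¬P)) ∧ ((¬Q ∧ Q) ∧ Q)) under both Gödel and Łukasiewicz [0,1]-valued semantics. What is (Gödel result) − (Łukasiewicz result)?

Gödel evaluation:
  (Q ⊃ Q): 0.03 ≤ 0.03, so result = 1
  ((Q ⊃ Q) ∧ Q) = min(1, 0.03) = 0.03
  ¬P: Gödel ¬ of 0.33 = 0 (operand ≠ 0)
  (((Q ⊃ Q) ∧ Q) ∨ ¬P) = max(0.03, 0) = 0.03
  ¬(((Q ⊃ Q) ∧ Q) ∨ ¬P): Gödel ¬ of 0.03 = 0 (operand ≠ 0)
  (P ⊃ ¬(((Q ⊃ Q) ∧ Q) ∨ ¬P)): 0.33 > 0, so result = 0
  ¬Q: Gödel ¬ of 0.03 = 0 (operand ≠ 0)
  (¬Q ∧ Q) = min(0, 0.03) = 0
  ((¬Q ∧ Q) ∧ Q) = min(0, 0.03) = 0
  ((P ⊃ ¬(((Q ⊃ Q) ∧ Q) ∨ ¬P)) ∧ ((¬Q ∧ Q) ∧ Q)) = min(0, 0) = 0
  Gödel value = 0
Łukasiewicz evaluation:
  (Q ⊃ Q): min(1, 1 − 0.03 + 0.03) = 1
  ((Q ⊃ Q) ∧ Q) = min(1, 0.03) = 0.03
  ¬P: Łukasiewicz ¬ gives 1 − 0.33 = 0.67
  (((Q ⊃ Q) ∧ Q) ∨ ¬P) = max(0.03, 0.67) = 0.67
  ¬(((Q ⊃ Q) ∧ Q) ∨ ¬P): Łukasiewicz ¬ gives 1 − 0.67 = 0.33
  (P ⊃ ¬(((Q ⊃ Q) ∧ Q) ∨ ¬P)): min(1, 1 − 0.33 + 0.33) = 1
  ¬Q: Łukasiewicz ¬ gives 1 − 0.03 = 0.97
  (¬Q ∧ Q) = min(0.97, 0.03) = 0.03
  ((¬Q ∧ Q) ∧ Q) = min(0.03, 0.03) = 0.03
  ((P ⊃ ¬(((Q ⊃ Q) ∧ Q) ∨ ¬P)) ∧ ((¬Q ∧ Q) ∧ Q)) = min(1, 0.03) = 0.03
  Łukasiewicz value = 0.03
Difference: 0 − 0.03 = -0.03

-0.03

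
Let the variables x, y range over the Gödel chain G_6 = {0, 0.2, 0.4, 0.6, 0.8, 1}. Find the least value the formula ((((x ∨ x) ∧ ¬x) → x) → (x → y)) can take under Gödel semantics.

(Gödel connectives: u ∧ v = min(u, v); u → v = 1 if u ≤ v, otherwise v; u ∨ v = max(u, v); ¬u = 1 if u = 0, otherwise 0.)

The minimum is attained at x = 0.2, y = 0:
  (x ∨ x) = max(0.2, 0.2) = 0.2
  ¬x: Gödel ¬ of 0.2 = 0 (operand ≠ 0)
  ((x ∨ x) ∧ ¬x) = min(0.2, 0) = 0
  (((x ∨ x) ∧ ¬x) → x): 0 ≤ 0.2, so result = 1
  (x → y): 0.2 > 0, so result = 0
  ((((x ∨ x) ∧ ¬x) → x) → (x → y)): 1 > 0, so result = 0
Checking all 36 assignments confirms none give a value below 0.00.

0.00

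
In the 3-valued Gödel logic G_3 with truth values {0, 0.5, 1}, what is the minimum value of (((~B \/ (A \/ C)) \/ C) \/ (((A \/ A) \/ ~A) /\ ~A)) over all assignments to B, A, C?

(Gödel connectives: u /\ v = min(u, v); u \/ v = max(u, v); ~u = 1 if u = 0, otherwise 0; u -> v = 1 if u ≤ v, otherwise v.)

0.50

The minimum is attained at B = 0.5, A = 0.5, C = 0:
  ~B: Gödel ¬ of 0.5 = 0 (operand ≠ 0)
  (A \/ C) = max(0.5, 0) = 0.5
  (~B \/ (A \/ C)) = max(0, 0.5) = 0.5
  ((~B \/ (A \/ C)) \/ C) = max(0.5, 0) = 0.5
  (A \/ A) = max(0.5, 0.5) = 0.5
  ~A: Gödel ¬ of 0.5 = 0 (operand ≠ 0)
  ((A \/ A) \/ ~A) = max(0.5, 0) = 0.5
  ~A: Gödel ¬ of 0.5 = 0 (operand ≠ 0)
  (((A \/ A) \/ ~A) /\ ~A) = min(0.5, 0) = 0
  (((~B \/ (A \/ C)) \/ C) \/ (((A \/ A) \/ ~A) /\ ~A)) = max(0.5, 0) = 0.5
Checking all 27 assignments confirms none give a value below 0.50.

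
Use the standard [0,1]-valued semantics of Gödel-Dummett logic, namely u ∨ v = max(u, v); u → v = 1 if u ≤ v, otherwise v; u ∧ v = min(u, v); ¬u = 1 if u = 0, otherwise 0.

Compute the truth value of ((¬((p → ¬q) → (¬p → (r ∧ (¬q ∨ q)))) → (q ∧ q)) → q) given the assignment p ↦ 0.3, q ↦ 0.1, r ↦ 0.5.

0.10

¬q: Gödel ¬ of 0.1 = 0 (operand ≠ 0)
(p → ¬q): 0.3 > 0, so result = 0
¬p: Gödel ¬ of 0.3 = 0 (operand ≠ 0)
¬q: Gödel ¬ of 0.1 = 0 (operand ≠ 0)
(¬q ∨ q) = max(0, 0.1) = 0.1
(r ∧ (¬q ∨ q)) = min(0.5, 0.1) = 0.1
(¬p → (r ∧ (¬q ∨ q))): 0 ≤ 0.1, so result = 1
((p → ¬q) → (¬p → (r ∧ (¬q ∨ q)))): 0 ≤ 1, so result = 1
¬((p → ¬q) → (¬p → (r ∧ (¬q ∨ q)))): Gödel ¬ of 1 = 0 (operand ≠ 0)
(q ∧ q) = min(0.1, 0.1) = 0.1
(¬((p → ¬q) → (¬p → (r ∧ (¬q ∨ q)))) → (q ∧ q)): 0 ≤ 0.1, so result = 1
((¬((p → ¬q) → (¬p → (r ∧ (¬q ∨ q)))) → (q ∧ q)) → q): 1 > 0.1, so result = 0.1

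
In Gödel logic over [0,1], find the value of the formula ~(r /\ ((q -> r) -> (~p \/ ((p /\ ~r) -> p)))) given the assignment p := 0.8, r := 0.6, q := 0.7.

(q -> r): 0.7 > 0.6, so result = 0.6
~p: Gödel ¬ of 0.8 = 0 (operand ≠ 0)
~r: Gödel ¬ of 0.6 = 0 (operand ≠ 0)
(p /\ ~r) = min(0.8, 0) = 0
((p /\ ~r) -> p): 0 ≤ 0.8, so result = 1
(~p \/ ((p /\ ~r) -> p)) = max(0, 1) = 1
((q -> r) -> (~p \/ ((p /\ ~r) -> p))): 0.6 ≤ 1, so result = 1
(r /\ ((q -> r) -> (~p \/ ((p /\ ~r) -> p)))) = min(0.6, 1) = 0.6
~(r /\ ((q -> r) -> (~p \/ ((p /\ ~r) -> p)))): Gödel ¬ of 0.6 = 0 (operand ≠ 0)

0.00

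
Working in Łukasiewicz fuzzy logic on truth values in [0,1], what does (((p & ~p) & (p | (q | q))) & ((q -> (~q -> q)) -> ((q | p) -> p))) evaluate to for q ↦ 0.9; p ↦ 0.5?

0.50

~p: Łukasiewicz ¬ gives 1 − 0.5 = 0.5
(p & ~p) = min(0.5, 0.5) = 0.5
(q | q) = max(0.9, 0.9) = 0.9
(p | (q | q)) = max(0.5, 0.9) = 0.9
((p & ~p) & (p | (q | q))) = min(0.5, 0.9) = 0.5
~q: Łukasiewicz ¬ gives 1 − 0.9 = 0.1
(~q -> q): min(1, 1 − 0.1 + 0.9) = 1
(q -> (~q -> q)): min(1, 1 − 0.9 + 1) = 1
(q | p) = max(0.9, 0.5) = 0.9
((q | p) -> p): min(1, 1 − 0.9 + 0.5) = 0.6
((q -> (~q -> q)) -> ((q | p) -> p)): min(1, 1 − 1 + 0.6) = 0.6
(((p & ~p) & (p | (q | q))) & ((q -> (~q -> q)) -> ((q | p) -> p))) = min(0.5, 0.6) = 0.5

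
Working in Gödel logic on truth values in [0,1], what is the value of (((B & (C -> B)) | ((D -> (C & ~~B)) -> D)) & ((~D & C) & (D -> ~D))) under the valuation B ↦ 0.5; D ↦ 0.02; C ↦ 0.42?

0.00

(C -> B): 0.42 ≤ 0.5, so result = 1
(B & (C -> B)) = min(0.5, 1) = 0.5
~B: Gödel ¬ of 0.5 = 0 (operand ≠ 0)
~~B: Gödel ¬ of 0 = 1 (operand is 0)
(C & ~~B) = min(0.42, 1) = 0.42
(D -> (C & ~~B)): 0.02 ≤ 0.42, so result = 1
((D -> (C & ~~B)) -> D): 1 > 0.02, so result = 0.02
((B & (C -> B)) | ((D -> (C & ~~B)) -> D)) = max(0.5, 0.02) = 0.5
~D: Gödel ¬ of 0.02 = 0 (operand ≠ 0)
(~D & C) = min(0, 0.42) = 0
~D: Gödel ¬ of 0.02 = 0 (operand ≠ 0)
(D -> ~D): 0.02 > 0, so result = 0
((~D & C) & (D -> ~D)) = min(0, 0) = 0
(((B & (C -> B)) | ((D -> (C & ~~B)) -> D)) & ((~D & C) & (D -> ~D))) = min(0.5, 0) = 0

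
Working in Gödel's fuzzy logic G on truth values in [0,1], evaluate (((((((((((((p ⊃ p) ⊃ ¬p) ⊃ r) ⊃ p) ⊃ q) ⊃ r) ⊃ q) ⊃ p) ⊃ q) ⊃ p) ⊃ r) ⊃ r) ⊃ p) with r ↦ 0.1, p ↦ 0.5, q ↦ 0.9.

0.50

(p ⊃ p): 0.5 ≤ 0.5, so result = 1
¬p: Gödel ¬ of 0.5 = 0 (operand ≠ 0)
((p ⊃ p) ⊃ ¬p): 1 > 0, so result = 0
(((p ⊃ p) ⊃ ¬p) ⊃ r): 0 ≤ 0.1, so result = 1
((((p ⊃ p) ⊃ ¬p) ⊃ r) ⊃ p): 1 > 0.5, so result = 0.5
(((((p ⊃ p) ⊃ ¬p) ⊃ r) ⊃ p) ⊃ q): 0.5 ≤ 0.9, so result = 1
((((((p ⊃ p) ⊃ ¬p) ⊃ r) ⊃ p) ⊃ q) ⊃ r): 1 > 0.1, so result = 0.1
(((((((p ⊃ p) ⊃ ¬p) ⊃ r) ⊃ p) ⊃ q) ⊃ r) ⊃ q): 0.1 ≤ 0.9, so result = 1
((((((((p ⊃ p) ⊃ ¬p) ⊃ r) ⊃ p) ⊃ q) ⊃ r) ⊃ q) ⊃ p): 1 > 0.5, so result = 0.5
(((((((((p ⊃ p) ⊃ ¬p) ⊃ r) ⊃ p) ⊃ q) ⊃ r) ⊃ q) ⊃ p) ⊃ q): 0.5 ≤ 0.9, so result = 1
((((((((((p ⊃ p) ⊃ ¬p) ⊃ r) ⊃ p) ⊃ q) ⊃ r) ⊃ q) ⊃ p) ⊃ q) ⊃ p): 1 > 0.5, so result = 0.5
(((((((((((p ⊃ p) ⊃ ¬p) ⊃ r) ⊃ p) ⊃ q) ⊃ r) ⊃ q) ⊃ p) ⊃ q) ⊃ p) ⊃ r): 0.5 > 0.1, so result = 0.1
((((((((((((p ⊃ p) ⊃ ¬p) ⊃ r) ⊃ p) ⊃ q) ⊃ r) ⊃ q) ⊃ p) ⊃ q) ⊃ p) ⊃ r) ⊃ r): 0.1 ≤ 0.1, so result = 1
(((((((((((((p ⊃ p) ⊃ ¬p) ⊃ r) ⊃ p) ⊃ q) ⊃ r) ⊃ q) ⊃ p) ⊃ q) ⊃ p) ⊃ r) ⊃ r) ⊃ p): 1 > 0.5, so result = 0.5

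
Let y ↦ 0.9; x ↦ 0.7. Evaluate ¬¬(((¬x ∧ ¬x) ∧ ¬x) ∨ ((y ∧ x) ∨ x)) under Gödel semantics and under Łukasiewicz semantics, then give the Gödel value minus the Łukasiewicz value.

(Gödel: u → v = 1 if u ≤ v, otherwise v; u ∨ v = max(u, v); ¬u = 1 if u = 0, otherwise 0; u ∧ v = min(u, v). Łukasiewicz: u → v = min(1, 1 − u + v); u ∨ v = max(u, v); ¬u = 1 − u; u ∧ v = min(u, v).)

0.30

Gödel evaluation:
  ¬x: Gödel ¬ of 0.7 = 0 (operand ≠ 0)
  ¬x: Gödel ¬ of 0.7 = 0 (operand ≠ 0)
  (¬x ∧ ¬x) = min(0, 0) = 0
  ¬x: Gödel ¬ of 0.7 = 0 (operand ≠ 0)
  ((¬x ∧ ¬x) ∧ ¬x) = min(0, 0) = 0
  (y ∧ x) = min(0.9, 0.7) = 0.7
  ((y ∧ x) ∨ x) = max(0.7, 0.7) = 0.7
  (((¬x ∧ ¬x) ∧ ¬x) ∨ ((y ∧ x) ∨ x)) = max(0, 0.7) = 0.7
  ¬(((¬x ∧ ¬x) ∧ ¬x) ∨ ((y ∧ x) ∨ x)): Gödel ¬ of 0.7 = 0 (operand ≠ 0)
  ¬¬(((¬x ∧ ¬x) ∧ ¬x) ∨ ((y ∧ x) ∨ x)): Gödel ¬ of 0 = 1 (operand is 0)
  Gödel value = 1
Łukasiewicz evaluation:
  ¬x: Łukasiewicz ¬ gives 1 − 0.7 = 0.3
  ¬x: Łukasiewicz ¬ gives 1 − 0.7 = 0.3
  (¬x ∧ ¬x) = min(0.3, 0.3) = 0.3
  ¬x: Łukasiewicz ¬ gives 1 − 0.7 = 0.3
  ((¬x ∧ ¬x) ∧ ¬x) = min(0.3, 0.3) = 0.3
  (y ∧ x) = min(0.9, 0.7) = 0.7
  ((y ∧ x) ∨ x) = max(0.7, 0.7) = 0.7
  (((¬x ∧ ¬x) ∧ ¬x) ∨ ((y ∧ x) ∨ x)) = max(0.3, 0.7) = 0.7
  ¬(((¬x ∧ ¬x) ∧ ¬x) ∨ ((y ∧ x) ∨ x)): Łukasiewicz ¬ gives 1 − 0.7 = 0.3
  ¬¬(((¬x ∧ ¬x) ∧ ¬x) ∨ ((y ∧ x) ∨ x)): Łukasiewicz ¬ gives 1 − 0.3 = 0.7
  Łukasiewicz value = 0.7
Difference: 1 − 0.7 = 0.30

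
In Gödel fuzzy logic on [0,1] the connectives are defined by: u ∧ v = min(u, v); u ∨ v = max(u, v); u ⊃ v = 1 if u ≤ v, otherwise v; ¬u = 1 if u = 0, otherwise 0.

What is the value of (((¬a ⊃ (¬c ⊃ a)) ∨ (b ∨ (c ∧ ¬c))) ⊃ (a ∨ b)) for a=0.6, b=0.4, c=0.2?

0.60

¬a: Gödel ¬ of 0.6 = 0 (operand ≠ 0)
¬c: Gödel ¬ of 0.2 = 0 (operand ≠ 0)
(¬c ⊃ a): 0 ≤ 0.6, so result = 1
(¬a ⊃ (¬c ⊃ a)): 0 ≤ 1, so result = 1
¬c: Gödel ¬ of 0.2 = 0 (operand ≠ 0)
(c ∧ ¬c) = min(0.2, 0) = 0
(b ∨ (c ∧ ¬c)) = max(0.4, 0) = 0.4
((¬a ⊃ (¬c ⊃ a)) ∨ (b ∨ (c ∧ ¬c))) = max(1, 0.4) = 1
(a ∨ b) = max(0.6, 0.4) = 0.6
(((¬a ⊃ (¬c ⊃ a)) ∨ (b ∨ (c ∧ ¬c))) ⊃ (a ∨ b)): 1 > 0.6, so result = 0.6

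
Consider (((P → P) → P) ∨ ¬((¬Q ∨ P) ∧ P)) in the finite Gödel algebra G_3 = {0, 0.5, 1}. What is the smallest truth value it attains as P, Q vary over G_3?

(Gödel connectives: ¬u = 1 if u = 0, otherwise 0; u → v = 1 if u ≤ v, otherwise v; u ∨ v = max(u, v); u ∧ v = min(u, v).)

0.50

The minimum is attained at P = 0.5, Q = 0:
  (P → P): 0.5 ≤ 0.5, so result = 1
  ((P → P) → P): 1 > 0.5, so result = 0.5
  ¬Q: Gödel ¬ of 0 = 1 (operand is 0)
  (¬Q ∨ P) = max(1, 0.5) = 1
  ((¬Q ∨ P) ∧ P) = min(1, 0.5) = 0.5
  ¬((¬Q ∨ P) ∧ P): Gödel ¬ of 0.5 = 0 (operand ≠ 0)
  (((P → P) → P) ∨ ¬((¬Q ∨ P) ∧ P)) = max(0.5, 0) = 0.5
Checking all 9 assignments confirms none give a value below 0.50.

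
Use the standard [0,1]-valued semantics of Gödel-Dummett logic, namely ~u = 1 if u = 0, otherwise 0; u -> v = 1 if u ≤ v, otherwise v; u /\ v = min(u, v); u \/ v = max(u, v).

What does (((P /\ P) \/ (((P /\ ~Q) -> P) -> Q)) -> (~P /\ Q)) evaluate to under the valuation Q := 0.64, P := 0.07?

(P /\ P) = min(0.07, 0.07) = 0.07
~Q: Gödel ¬ of 0.64 = 0 (operand ≠ 0)
(P /\ ~Q) = min(0.07, 0) = 0
((P /\ ~Q) -> P): 0 ≤ 0.07, so result = 1
(((P /\ ~Q) -> P) -> Q): 1 > 0.64, so result = 0.64
((P /\ P) \/ (((P /\ ~Q) -> P) -> Q)) = max(0.07, 0.64) = 0.64
~P: Gödel ¬ of 0.07 = 0 (operand ≠ 0)
(~P /\ Q) = min(0, 0.64) = 0
(((P /\ P) \/ (((P /\ ~Q) -> P) -> Q)) -> (~P /\ Q)): 0.64 > 0, so result = 0

0.00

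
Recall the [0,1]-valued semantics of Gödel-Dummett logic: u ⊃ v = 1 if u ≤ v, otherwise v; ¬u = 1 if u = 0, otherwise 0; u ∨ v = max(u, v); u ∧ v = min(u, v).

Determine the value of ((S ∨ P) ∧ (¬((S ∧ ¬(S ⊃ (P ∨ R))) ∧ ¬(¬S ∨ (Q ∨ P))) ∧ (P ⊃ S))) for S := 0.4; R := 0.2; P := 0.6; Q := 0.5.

(S ∨ P) = max(0.4, 0.6) = 0.6
(P ∨ R) = max(0.6, 0.2) = 0.6
(S ⊃ (P ∨ R)): 0.4 ≤ 0.6, so result = 1
¬(S ⊃ (P ∨ R)): Gödel ¬ of 1 = 0 (operand ≠ 0)
(S ∧ ¬(S ⊃ (P ∨ R))) = min(0.4, 0) = 0
¬S: Gödel ¬ of 0.4 = 0 (operand ≠ 0)
(Q ∨ P) = max(0.5, 0.6) = 0.6
(¬S ∨ (Q ∨ P)) = max(0, 0.6) = 0.6
¬(¬S ∨ (Q ∨ P)): Gödel ¬ of 0.6 = 0 (operand ≠ 0)
((S ∧ ¬(S ⊃ (P ∨ R))) ∧ ¬(¬S ∨ (Q ∨ P))) = min(0, 0) = 0
¬((S ∧ ¬(S ⊃ (P ∨ R))) ∧ ¬(¬S ∨ (Q ∨ P))): Gödel ¬ of 0 = 1 (operand is 0)
(P ⊃ S): 0.6 > 0.4, so result = 0.4
(¬((S ∧ ¬(S ⊃ (P ∨ R))) ∧ ¬(¬S ∨ (Q ∨ P))) ∧ (P ⊃ S)) = min(1, 0.4) = 0.4
((S ∨ P) ∧ (¬((S ∧ ¬(S ⊃ (P ∨ R))) ∧ ¬(¬S ∨ (Q ∨ P))) ∧ (P ⊃ S))) = min(0.6, 0.4) = 0.4

0.40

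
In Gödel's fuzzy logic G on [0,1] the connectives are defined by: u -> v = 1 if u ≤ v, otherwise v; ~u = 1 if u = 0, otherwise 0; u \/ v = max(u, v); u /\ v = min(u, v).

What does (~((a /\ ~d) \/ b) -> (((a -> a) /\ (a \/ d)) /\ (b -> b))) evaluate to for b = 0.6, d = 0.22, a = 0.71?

1.00

~d: Gödel ¬ of 0.22 = 0 (operand ≠ 0)
(a /\ ~d) = min(0.71, 0) = 0
((a /\ ~d) \/ b) = max(0, 0.6) = 0.6
~((a /\ ~d) \/ b): Gödel ¬ of 0.6 = 0 (operand ≠ 0)
(a -> a): 0.71 ≤ 0.71, so result = 1
(a \/ d) = max(0.71, 0.22) = 0.71
((a -> a) /\ (a \/ d)) = min(1, 0.71) = 0.71
(b -> b): 0.6 ≤ 0.6, so result = 1
(((a -> a) /\ (a \/ d)) /\ (b -> b)) = min(0.71, 1) = 0.71
(~((a /\ ~d) \/ b) -> (((a -> a) /\ (a \/ d)) /\ (b -> b))): 0 ≤ 0.71, so result = 1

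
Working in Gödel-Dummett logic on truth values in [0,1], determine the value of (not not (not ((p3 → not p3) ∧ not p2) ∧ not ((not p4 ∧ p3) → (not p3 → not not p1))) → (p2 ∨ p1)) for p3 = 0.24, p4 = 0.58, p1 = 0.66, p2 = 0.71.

1.00

not p3: Gödel ¬ of 0.24 = 0 (operand ≠ 0)
(p3 → not p3): 0.24 > 0, so result = 0
not p2: Gödel ¬ of 0.71 = 0 (operand ≠ 0)
((p3 → not p3) ∧ not p2) = min(0, 0) = 0
not ((p3 → not p3) ∧ not p2): Gödel ¬ of 0 = 1 (operand is 0)
not p4: Gödel ¬ of 0.58 = 0 (operand ≠ 0)
(not p4 ∧ p3) = min(0, 0.24) = 0
not p3: Gödel ¬ of 0.24 = 0 (operand ≠ 0)
not p1: Gödel ¬ of 0.66 = 0 (operand ≠ 0)
not not p1: Gödel ¬ of 0 = 1 (operand is 0)
(not p3 → not not p1): 0 ≤ 1, so result = 1
((not p4 ∧ p3) → (not p3 → not not p1)): 0 ≤ 1, so result = 1
not ((not p4 ∧ p3) → (not p3 → not not p1)): Gödel ¬ of 1 = 0 (operand ≠ 0)
(not ((p3 → not p3) ∧ not p2) ∧ not ((not p4 ∧ p3) → (not p3 → not not p1))) = min(1, 0) = 0
not (not ((p3 → not p3) ∧ not p2) ∧ not ((not p4 ∧ p3) → (not p3 → not not p1))): Gödel ¬ of 0 = 1 (operand is 0)
not not (not ((p3 → not p3) ∧ not p2) ∧ not ((not p4 ∧ p3) → (not p3 → not not p1))): Gödel ¬ of 1 = 0 (operand ≠ 0)
(p2 ∨ p1) = max(0.71, 0.66) = 0.71
(not not (not ((p3 → not p3) ∧ not p2) ∧ not ((not p4 ∧ p3) → (not p3 → not not p1))) → (p2 ∨ p1)): 0 ≤ 0.71, so result = 1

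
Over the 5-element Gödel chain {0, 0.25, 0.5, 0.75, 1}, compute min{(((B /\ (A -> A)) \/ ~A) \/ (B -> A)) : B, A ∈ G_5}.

The minimum is attained at B = 0.5, A = 0.25:
  (A -> A): 0.25 ≤ 0.25, so result = 1
  (B /\ (A -> A)) = min(0.5, 1) = 0.5
  ~A: Gödel ¬ of 0.25 = 0 (operand ≠ 0)
  ((B /\ (A -> A)) \/ ~A) = max(0.5, 0) = 0.5
  (B -> A): 0.5 > 0.25, so result = 0.25
  (((B /\ (A -> A)) \/ ~A) \/ (B -> A)) = max(0.5, 0.25) = 0.5
Checking all 25 assignments confirms none give a value below 0.50.

0.50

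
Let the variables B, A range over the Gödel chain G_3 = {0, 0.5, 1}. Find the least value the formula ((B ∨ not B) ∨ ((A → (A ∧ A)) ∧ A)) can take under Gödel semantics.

0.50

The minimum is attained at B = 0.5, A = 0:
  not B: Gödel ¬ of 0.5 = 0 (operand ≠ 0)
  (B ∨ not B) = max(0.5, 0) = 0.5
  (A ∧ A) = min(0, 0) = 0
  (A → (A ∧ A)): 0 ≤ 0, so result = 1
  ((A → (A ∧ A)) ∧ A) = min(1, 0) = 0
  ((B ∨ not B) ∨ ((A → (A ∧ A)) ∧ A)) = max(0.5, 0) = 0.5
Checking all 9 assignments confirms none give a value below 0.50.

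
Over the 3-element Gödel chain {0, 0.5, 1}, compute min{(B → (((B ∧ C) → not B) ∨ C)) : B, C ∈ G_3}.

0.50

The minimum is attained at B = 1, C = 0.5:
  (B ∧ C) = min(1, 0.5) = 0.5
  not B: Gödel ¬ of 1 = 0 (operand ≠ 0)
  ((B ∧ C) → not B): 0.5 > 0, so result = 0
  (((B ∧ C) → not B) ∨ C) = max(0, 0.5) = 0.5
  (B → (((B ∧ C) → not B) ∨ C)): 1 > 0.5, so result = 0.5
Checking all 9 assignments confirms none give a value below 0.50.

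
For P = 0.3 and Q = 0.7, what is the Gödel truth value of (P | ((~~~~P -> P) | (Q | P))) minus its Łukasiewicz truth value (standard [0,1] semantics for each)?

Gödel evaluation:
  ~P: Gödel ¬ of 0.3 = 0 (operand ≠ 0)
  ~~P: Gödel ¬ of 0 = 1 (operand is 0)
  ~~~P: Gödel ¬ of 1 = 0 (operand ≠ 0)
  ~~~~P: Gödel ¬ of 0 = 1 (operand is 0)
  (~~~~P -> P): 1 > 0.3, so result = 0.3
  (Q | P) = max(0.7, 0.3) = 0.7
  ((~~~~P -> P) | (Q | P)) = max(0.3, 0.7) = 0.7
  (P | ((~~~~P -> P) | (Q | P))) = max(0.3, 0.7) = 0.7
  Gödel value = 0.7
Łukasiewicz evaluation:
  ~P: Łukasiewicz ¬ gives 1 − 0.3 = 0.7
  ~~P: Łukasiewicz ¬ gives 1 − 0.7 = 0.3
  ~~~P: Łukasiewicz ¬ gives 1 − 0.3 = 0.7
  ~~~~P: Łukasiewicz ¬ gives 1 − 0.7 = 0.3
  (~~~~P -> P): min(1, 1 − 0.3 + 0.3) = 1
  (Q | P) = max(0.7, 0.3) = 0.7
  ((~~~~P -> P) | (Q | P)) = max(1, 0.7) = 1
  (P | ((~~~~P -> P) | (Q | P))) = max(0.3, 1) = 1
  Łukasiewicz value = 1
Difference: 0.7 − 1 = -0.30

-0.30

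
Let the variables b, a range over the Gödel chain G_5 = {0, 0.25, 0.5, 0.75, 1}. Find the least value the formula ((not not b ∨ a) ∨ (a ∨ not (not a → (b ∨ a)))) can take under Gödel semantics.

0.25

The minimum is attained at b = 0, a = 0.25:
  not b: Gödel ¬ of 0 = 1 (operand is 0)
  not not b: Gödel ¬ of 1 = 0 (operand ≠ 0)
  (not not b ∨ a) = max(0, 0.25) = 0.25
  not a: Gödel ¬ of 0.25 = 0 (operand ≠ 0)
  (b ∨ a) = max(0, 0.25) = 0.25
  (not a → (b ∨ a)): 0 ≤ 0.25, so result = 1
  not (not a → (b ∨ a)): Gödel ¬ of 1 = 0 (operand ≠ 0)
  (a ∨ not (not a → (b ∨ a))) = max(0.25, 0) = 0.25
  ((not not b ∨ a) ∨ (a ∨ not (not a → (b ∨ a)))) = max(0.25, 0.25) = 0.25
Checking all 25 assignments confirms none give a value below 0.25.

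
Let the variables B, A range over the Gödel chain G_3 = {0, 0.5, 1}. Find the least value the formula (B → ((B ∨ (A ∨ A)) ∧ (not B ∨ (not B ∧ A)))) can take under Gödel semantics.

The minimum is attained at B = 0.5, A = 0:
  (A ∨ A) = max(0, 0) = 0
  (B ∨ (A ∨ A)) = max(0.5, 0) = 0.5
  not B: Gödel ¬ of 0.5 = 0 (operand ≠ 0)
  not B: Gödel ¬ of 0.5 = 0 (operand ≠ 0)
  (not B ∧ A) = min(0, 0) = 0
  (not B ∨ (not B ∧ A)) = max(0, 0) = 0
  ((B ∨ (A ∨ A)) ∧ (not B ∨ (not B ∧ A))) = min(0.5, 0) = 0
  (B → ((B ∨ (A ∨ A)) ∧ (not B ∨ (not B ∧ A)))): 0.5 > 0, so result = 0
Checking all 9 assignments confirms none give a value below 0.00.

0.00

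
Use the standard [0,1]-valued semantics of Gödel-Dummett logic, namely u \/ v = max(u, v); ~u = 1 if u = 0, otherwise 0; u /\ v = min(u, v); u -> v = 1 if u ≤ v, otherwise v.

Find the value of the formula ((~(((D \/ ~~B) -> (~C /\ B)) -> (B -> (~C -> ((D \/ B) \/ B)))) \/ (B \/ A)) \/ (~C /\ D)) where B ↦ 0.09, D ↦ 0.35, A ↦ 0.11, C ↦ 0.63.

~B: Gödel ¬ of 0.09 = 0 (operand ≠ 0)
~~B: Gödel ¬ of 0 = 1 (operand is 0)
(D \/ ~~B) = max(0.35, 1) = 1
~C: Gödel ¬ of 0.63 = 0 (operand ≠ 0)
(~C /\ B) = min(0, 0.09) = 0
((D \/ ~~B) -> (~C /\ B)): 1 > 0, so result = 0
~C: Gödel ¬ of 0.63 = 0 (operand ≠ 0)
(D \/ B) = max(0.35, 0.09) = 0.35
((D \/ B) \/ B) = max(0.35, 0.09) = 0.35
(~C -> ((D \/ B) \/ B)): 0 ≤ 0.35, so result = 1
(B -> (~C -> ((D \/ B) \/ B))): 0.09 ≤ 1, so result = 1
(((D \/ ~~B) -> (~C /\ B)) -> (B -> (~C -> ((D \/ B) \/ B)))): 0 ≤ 1, so result = 1
~(((D \/ ~~B) -> (~C /\ B)) -> (B -> (~C -> ((D \/ B) \/ B)))): Gödel ¬ of 1 = 0 (operand ≠ 0)
(B \/ A) = max(0.09, 0.11) = 0.11
(~(((D \/ ~~B) -> (~C /\ B)) -> (B -> (~C -> ((D \/ B) \/ B)))) \/ (B \/ A)) = max(0, 0.11) = 0.11
~C: Gödel ¬ of 0.63 = 0 (operand ≠ 0)
(~C /\ D) = min(0, 0.35) = 0
((~(((D \/ ~~B) -> (~C /\ B)) -> (B -> (~C -> ((D \/ B) \/ B)))) \/ (B \/ A)) \/ (~C /\ D)) = max(0.11, 0) = 0.11

0.11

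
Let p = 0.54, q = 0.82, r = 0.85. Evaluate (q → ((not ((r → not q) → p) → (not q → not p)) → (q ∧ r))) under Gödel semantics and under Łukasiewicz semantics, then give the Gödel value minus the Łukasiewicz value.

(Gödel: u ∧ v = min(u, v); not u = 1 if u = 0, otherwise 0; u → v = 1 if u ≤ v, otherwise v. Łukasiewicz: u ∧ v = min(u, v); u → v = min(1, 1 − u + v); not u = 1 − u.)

Gödel evaluation:
  not q: Gödel ¬ of 0.82 = 0 (operand ≠ 0)
  (r → not q): 0.85 > 0, so result = 0
  ((r → not q) → p): 0 ≤ 0.54, so result = 1
  not ((r → not q) → p): Gödel ¬ of 1 = 0 (operand ≠ 0)
  not q: Gödel ¬ of 0.82 = 0 (operand ≠ 0)
  not p: Gödel ¬ of 0.54 = 0 (operand ≠ 0)
  (not q → not p): 0 ≤ 0, so result = 1
  (not ((r → not q) → p) → (not q → not p)): 0 ≤ 1, so result = 1
  (q ∧ r) = min(0.82, 0.85) = 0.82
  ((not ((r → not q) → p) → (not q → not p)) → (q ∧ r)): 1 > 0.82, so result = 0.82
  (q → ((not ((r → not q) → p) → (not q → not p)) → (q ∧ r))): 0.82 ≤ 0.82, so result = 1
  Gödel value = 1
Łukasiewicz evaluation:
  not q: Łukasiewicz ¬ gives 1 − 0.82 = 0.18
  (r → not q): min(1, 1 − 0.85 + 0.18) = 0.33
  ((r → not q) → p): min(1, 1 − 0.33 + 0.54) = 1
  not ((r → not q) → p): Łukasiewicz ¬ gives 1 − 1 = 0
  not q: Łukasiewicz ¬ gives 1 − 0.82 = 0.18
  not p: Łukasiewicz ¬ gives 1 − 0.54 = 0.46
  (not q → not p): min(1, 1 − 0.18 + 0.46) = 1
  (not ((r → not q) → p) → (not q → not p)): min(1, 1 − 0 + 1) = 1
  (q ∧ r) = min(0.82, 0.85) = 0.82
  ((not ((r → not q) → p) → (not q → not p)) → (q ∧ r)): min(1, 1 − 1 + 0.82) = 0.82
  (q → ((not ((r → not q) → p) → (not q → not p)) → (q ∧ r))): min(1, 1 − 0.82 + 0.82) = 1
  Łukasiewicz value = 1
Difference: 1 − 1 = 0.00

0.00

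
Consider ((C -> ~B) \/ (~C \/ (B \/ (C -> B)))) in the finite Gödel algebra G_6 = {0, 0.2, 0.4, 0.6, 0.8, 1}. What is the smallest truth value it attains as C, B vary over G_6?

The minimum is attained at C = 0.4, B = 0.2:
  ~B: Gödel ¬ of 0.2 = 0 (operand ≠ 0)
  (C -> ~B): 0.4 > 0, so result = 0
  ~C: Gödel ¬ of 0.4 = 0 (operand ≠ 0)
  (C -> B): 0.4 > 0.2, so result = 0.2
  (B \/ (C -> B)) = max(0.2, 0.2) = 0.2
  (~C \/ (B \/ (C -> B))) = max(0, 0.2) = 0.2
  ((C -> ~B) \/ (~C \/ (B \/ (C -> B)))) = max(0, 0.2) = 0.2
Checking all 36 assignments confirms none give a value below 0.20.

0.20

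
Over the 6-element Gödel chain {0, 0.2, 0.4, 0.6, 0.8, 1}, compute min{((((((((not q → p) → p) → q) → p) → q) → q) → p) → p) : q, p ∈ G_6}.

0.20

The minimum is attained at q = 0.2, p = 0.2:
  not q: Gödel ¬ of 0.2 = 0 (operand ≠ 0)
  (not q → p): 0 ≤ 0.2, so result = 1
  ((not q → p) → p): 1 > 0.2, so result = 0.2
  (((not q → p) → p) → q): 0.2 ≤ 0.2, so result = 1
  ((((not q → p) → p) → q) → p): 1 > 0.2, so result = 0.2
  (((((not q → p) → p) → q) → p) → q): 0.2 ≤ 0.2, so result = 1
  ((((((not q → p) → p) → q) → p) → q) → q): 1 > 0.2, so result = 0.2
  (((((((not q → p) → p) → q) → p) → q) → q) → p): 0.2 ≤ 0.2, so result = 1
  ((((((((not q → p) → p) → q) → p) → q) → q) → p) → p): 1 > 0.2, so result = 0.2
Checking all 36 assignments confirms none give a value below 0.20.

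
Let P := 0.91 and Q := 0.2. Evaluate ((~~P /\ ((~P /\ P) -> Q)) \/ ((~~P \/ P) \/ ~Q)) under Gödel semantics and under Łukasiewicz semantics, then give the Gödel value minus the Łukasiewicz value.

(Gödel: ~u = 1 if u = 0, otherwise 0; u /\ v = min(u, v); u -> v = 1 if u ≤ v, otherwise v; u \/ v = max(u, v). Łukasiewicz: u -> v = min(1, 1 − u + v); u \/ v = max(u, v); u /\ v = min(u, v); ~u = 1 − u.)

Gödel evaluation:
  ~P: Gödel ¬ of 0.91 = 0 (operand ≠ 0)
  ~~P: Gödel ¬ of 0 = 1 (operand is 0)
  ~P: Gödel ¬ of 0.91 = 0 (operand ≠ 0)
  (~P /\ P) = min(0, 0.91) = 0
  ((~P /\ P) -> Q): 0 ≤ 0.2, so result = 1
  (~~P /\ ((~P /\ P) -> Q)) = min(1, 1) = 1
  ~P: Gödel ¬ of 0.91 = 0 (operand ≠ 0)
  ~~P: Gödel ¬ of 0 = 1 (operand is 0)
  (~~P \/ P) = max(1, 0.91) = 1
  ~Q: Gödel ¬ of 0.2 = 0 (operand ≠ 0)
  ((~~P \/ P) \/ ~Q) = max(1, 0) = 1
  ((~~P /\ ((~P /\ P) -> Q)) \/ ((~~P \/ P) \/ ~Q)) = max(1, 1) = 1
  Gödel value = 1
Łukasiewicz evaluation:
  ~P: Łukasiewicz ¬ gives 1 − 0.91 = 0.09
  ~~P: Łukasiewicz ¬ gives 1 − 0.09 = 0.91
  ~P: Łukasiewicz ¬ gives 1 − 0.91 = 0.09
  (~P /\ P) = min(0.09, 0.91) = 0.09
  ((~P /\ P) -> Q): min(1, 1 − 0.09 + 0.2) = 1
  (~~P /\ ((~P /\ P) -> Q)) = min(0.91, 1) = 0.91
  ~P: Łukasiewicz ¬ gives 1 − 0.91 = 0.09
  ~~P: Łukasiewicz ¬ gives 1 − 0.09 = 0.91
  (~~P \/ P) = max(0.91, 0.91) = 0.91
  ~Q: Łukasiewicz ¬ gives 1 − 0.2 = 0.8
  ((~~P \/ P) \/ ~Q) = max(0.91, 0.8) = 0.91
  ((~~P /\ ((~P /\ P) -> Q)) \/ ((~~P \/ P) \/ ~Q)) = max(0.91, 0.91) = 0.91
  Łukasiewicz value = 0.91
Difference: 1 − 0.91 = 0.09

0.09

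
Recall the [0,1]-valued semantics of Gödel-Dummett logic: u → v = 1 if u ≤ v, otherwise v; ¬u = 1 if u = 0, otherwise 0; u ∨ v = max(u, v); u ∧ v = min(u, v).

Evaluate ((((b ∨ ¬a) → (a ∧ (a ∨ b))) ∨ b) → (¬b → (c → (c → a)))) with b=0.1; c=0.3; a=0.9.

1.00

¬a: Gödel ¬ of 0.9 = 0 (operand ≠ 0)
(b ∨ ¬a) = max(0.1, 0) = 0.1
(a ∨ b) = max(0.9, 0.1) = 0.9
(a ∧ (a ∨ b)) = min(0.9, 0.9) = 0.9
((b ∨ ¬a) → (a ∧ (a ∨ b))): 0.1 ≤ 0.9, so result = 1
(((b ∨ ¬a) → (a ∧ (a ∨ b))) ∨ b) = max(1, 0.1) = 1
¬b: Gödel ¬ of 0.1 = 0 (operand ≠ 0)
(c → a): 0.3 ≤ 0.9, so result = 1
(c → (c → a)): 0.3 ≤ 1, so result = 1
(¬b → (c → (c → a))): 0 ≤ 1, so result = 1
((((b ∨ ¬a) → (a ∧ (a ∨ b))) ∨ b) → (¬b → (c → (c → a)))): 1 ≤ 1, so result = 1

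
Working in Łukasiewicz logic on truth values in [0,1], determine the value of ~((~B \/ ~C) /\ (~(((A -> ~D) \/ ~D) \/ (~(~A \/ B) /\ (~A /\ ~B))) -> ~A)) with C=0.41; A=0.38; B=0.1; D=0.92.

~B: Łukasiewicz ¬ gives 1 − 0.1 = 0.9
~C: Łukasiewicz ¬ gives 1 − 0.41 = 0.59
(~B \/ ~C) = max(0.9, 0.59) = 0.9
~D: Łukasiewicz ¬ gives 1 − 0.92 = 0.08
(A -> ~D): min(1, 1 − 0.38 + 0.08) = 0.7
~D: Łukasiewicz ¬ gives 1 − 0.92 = 0.08
((A -> ~D) \/ ~D) = max(0.7, 0.08) = 0.7
~A: Łukasiewicz ¬ gives 1 − 0.38 = 0.62
(~A \/ B) = max(0.62, 0.1) = 0.62
~(~A \/ B): Łukasiewicz ¬ gives 1 − 0.62 = 0.38
~A: Łukasiewicz ¬ gives 1 − 0.38 = 0.62
~B: Łukasiewicz ¬ gives 1 − 0.1 = 0.9
(~A /\ ~B) = min(0.62, 0.9) = 0.62
(~(~A \/ B) /\ (~A /\ ~B)) = min(0.38, 0.62) = 0.38
(((A -> ~D) \/ ~D) \/ (~(~A \/ B) /\ (~A /\ ~B))) = max(0.7, 0.38) = 0.7
~(((A -> ~D) \/ ~D) \/ (~(~A \/ B) /\ (~A /\ ~B))): Łukasiewicz ¬ gives 1 − 0.7 = 0.3
~A: Łukasiewicz ¬ gives 1 − 0.38 = 0.62
(~(((A -> ~D) \/ ~D) \/ (~(~A \/ B) /\ (~A /\ ~B))) -> ~A): min(1, 1 − 0.3 + 0.62) = 1
((~B \/ ~C) /\ (~(((A -> ~D) \/ ~D) \/ (~(~A \/ B) /\ (~A /\ ~B))) -> ~A)) = min(0.9, 1) = 0.9
~((~B \/ ~C) /\ (~(((A -> ~D) \/ ~D) \/ (~(~A \/ B) /\ (~A /\ ~B))) -> ~A)): Łukasiewicz ¬ gives 1 − 0.9 = 0.1

0.10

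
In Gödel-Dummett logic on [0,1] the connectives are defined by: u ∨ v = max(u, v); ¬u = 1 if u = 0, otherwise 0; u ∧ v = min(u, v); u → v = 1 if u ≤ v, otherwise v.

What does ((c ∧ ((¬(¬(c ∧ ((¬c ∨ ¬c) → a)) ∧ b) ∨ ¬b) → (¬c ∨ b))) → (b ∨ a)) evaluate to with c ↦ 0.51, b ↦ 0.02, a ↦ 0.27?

¬c: Gödel ¬ of 0.51 = 0 (operand ≠ 0)
¬c: Gödel ¬ of 0.51 = 0 (operand ≠ 0)
(¬c ∨ ¬c) = max(0, 0) = 0
((¬c ∨ ¬c) → a): 0 ≤ 0.27, so result = 1
(c ∧ ((¬c ∨ ¬c) → a)) = min(0.51, 1) = 0.51
¬(c ∧ ((¬c ∨ ¬c) → a)): Gödel ¬ of 0.51 = 0 (operand ≠ 0)
(¬(c ∧ ((¬c ∨ ¬c) → a)) ∧ b) = min(0, 0.02) = 0
¬(¬(c ∧ ((¬c ∨ ¬c) → a)) ∧ b): Gödel ¬ of 0 = 1 (operand is 0)
¬b: Gödel ¬ of 0.02 = 0 (operand ≠ 0)
(¬(¬(c ∧ ((¬c ∨ ¬c) → a)) ∧ b) ∨ ¬b) = max(1, 0) = 1
¬c: Gödel ¬ of 0.51 = 0 (operand ≠ 0)
(¬c ∨ b) = max(0, 0.02) = 0.02
((¬(¬(c ∧ ((¬c ∨ ¬c) → a)) ∧ b) ∨ ¬b) → (¬c ∨ b)): 1 > 0.02, so result = 0.02
(c ∧ ((¬(¬(c ∧ ((¬c ∨ ¬c) → a)) ∧ b) ∨ ¬b) → (¬c ∨ b))) = min(0.51, 0.02) = 0.02
(b ∨ a) = max(0.02, 0.27) = 0.27
((c ∧ ((¬(¬(c ∧ ((¬c ∨ ¬c) → a)) ∧ b) ∨ ¬b) → (¬c ∨ b))) → (b ∨ a)): 0.02 ≤ 0.27, so result = 1

1.00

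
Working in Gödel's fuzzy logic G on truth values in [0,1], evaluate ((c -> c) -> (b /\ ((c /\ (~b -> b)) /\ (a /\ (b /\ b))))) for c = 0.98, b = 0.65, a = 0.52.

(c -> c): 0.98 ≤ 0.98, so result = 1
~b: Gödel ¬ of 0.65 = 0 (operand ≠ 0)
(~b -> b): 0 ≤ 0.65, so result = 1
(c /\ (~b -> b)) = min(0.98, 1) = 0.98
(b /\ b) = min(0.65, 0.65) = 0.65
(a /\ (b /\ b)) = min(0.52, 0.65) = 0.52
((c /\ (~b -> b)) /\ (a /\ (b /\ b))) = min(0.98, 0.52) = 0.52
(b /\ ((c /\ (~b -> b)) /\ (a /\ (b /\ b)))) = min(0.65, 0.52) = 0.52
((c -> c) -> (b /\ ((c /\ (~b -> b)) /\ (a /\ (b /\ b))))): 1 > 0.52, so result = 0.52

0.52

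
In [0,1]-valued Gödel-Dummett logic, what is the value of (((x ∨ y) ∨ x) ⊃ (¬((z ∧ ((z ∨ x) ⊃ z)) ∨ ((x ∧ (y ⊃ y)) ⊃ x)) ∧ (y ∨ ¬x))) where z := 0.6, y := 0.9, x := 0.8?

0.00

(x ∨ y) = max(0.8, 0.9) = 0.9
((x ∨ y) ∨ x) = max(0.9, 0.8) = 0.9
(z ∨ x) = max(0.6, 0.8) = 0.8
((z ∨ x) ⊃ z): 0.8 > 0.6, so result = 0.6
(z ∧ ((z ∨ x) ⊃ z)) = min(0.6, 0.6) = 0.6
(y ⊃ y): 0.9 ≤ 0.9, so result = 1
(x ∧ (y ⊃ y)) = min(0.8, 1) = 0.8
((x ∧ (y ⊃ y)) ⊃ x): 0.8 ≤ 0.8, so result = 1
((z ∧ ((z ∨ x) ⊃ z)) ∨ ((x ∧ (y ⊃ y)) ⊃ x)) = max(0.6, 1) = 1
¬((z ∧ ((z ∨ x) ⊃ z)) ∨ ((x ∧ (y ⊃ y)) ⊃ x)): Gödel ¬ of 1 = 0 (operand ≠ 0)
¬x: Gödel ¬ of 0.8 = 0 (operand ≠ 0)
(y ∨ ¬x) = max(0.9, 0) = 0.9
(¬((z ∧ ((z ∨ x) ⊃ z)) ∨ ((x ∧ (y ⊃ y)) ⊃ x)) ∧ (y ∨ ¬x)) = min(0, 0.9) = 0
(((x ∨ y) ∨ x) ⊃ (¬((z ∧ ((z ∨ x) ⊃ z)) ∨ ((x ∧ (y ⊃ y)) ⊃ x)) ∧ (y ∨ ¬x))): 0.9 > 0, so result = 0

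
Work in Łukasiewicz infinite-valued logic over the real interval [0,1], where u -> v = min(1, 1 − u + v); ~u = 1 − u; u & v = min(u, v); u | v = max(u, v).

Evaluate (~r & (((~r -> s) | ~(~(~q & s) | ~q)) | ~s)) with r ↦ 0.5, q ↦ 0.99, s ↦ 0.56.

~r: Łukasiewicz ¬ gives 1 − 0.5 = 0.5
~r: Łukasiewicz ¬ gives 1 − 0.5 = 0.5
(~r -> s): min(1, 1 − 0.5 + 0.56) = 1
~q: Łukasiewicz ¬ gives 1 − 0.99 = 0.01
(~q & s) = min(0.01, 0.56) = 0.01
~(~q & s): Łukasiewicz ¬ gives 1 − 0.01 = 0.99
~q: Łukasiewicz ¬ gives 1 − 0.99 = 0.01
(~(~q & s) | ~q) = max(0.99, 0.01) = 0.99
~(~(~q & s) | ~q): Łukasiewicz ¬ gives 1 − 0.99 = 0.01
((~r -> s) | ~(~(~q & s) | ~q)) = max(1, 0.01) = 1
~s: Łukasiewicz ¬ gives 1 − 0.56 = 0.44
(((~r -> s) | ~(~(~q & s) | ~q)) | ~s) = max(1, 0.44) = 1
(~r & (((~r -> s) | ~(~(~q & s) | ~q)) | ~s)) = min(0.5, 1) = 0.5

0.50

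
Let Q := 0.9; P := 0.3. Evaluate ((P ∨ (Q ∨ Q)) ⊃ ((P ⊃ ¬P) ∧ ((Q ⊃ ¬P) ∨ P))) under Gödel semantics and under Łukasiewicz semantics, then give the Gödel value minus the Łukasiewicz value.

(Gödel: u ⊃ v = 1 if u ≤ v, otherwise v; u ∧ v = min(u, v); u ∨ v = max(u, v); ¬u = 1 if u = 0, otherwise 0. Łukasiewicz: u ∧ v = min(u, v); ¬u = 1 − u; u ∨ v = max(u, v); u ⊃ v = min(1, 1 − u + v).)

-0.90

Gödel evaluation:
  (Q ∨ Q) = max(0.9, 0.9) = 0.9
  (P ∨ (Q ∨ Q)) = max(0.3, 0.9) = 0.9
  ¬P: Gödel ¬ of 0.3 = 0 (operand ≠ 0)
  (P ⊃ ¬P): 0.3 > 0, so result = 0
  ¬P: Gödel ¬ of 0.3 = 0 (operand ≠ 0)
  (Q ⊃ ¬P): 0.9 > 0, so result = 0
  ((Q ⊃ ¬P) ∨ P) = max(0, 0.3) = 0.3
  ((P ⊃ ¬P) ∧ ((Q ⊃ ¬P) ∨ P)) = min(0, 0.3) = 0
  ((P ∨ (Q ∨ Q)) ⊃ ((P ⊃ ¬P) ∧ ((Q ⊃ ¬P) ∨ P))): 0.9 > 0, so result = 0
  Gödel value = 0
Łukasiewicz evaluation:
  (Q ∨ Q) = max(0.9, 0.9) = 0.9
  (P ∨ (Q ∨ Q)) = max(0.3, 0.9) = 0.9
  ¬P: Łukasiewicz ¬ gives 1 − 0.3 = 0.7
  (P ⊃ ¬P): min(1, 1 − 0.3 + 0.7) = 1
  ¬P: Łukasiewicz ¬ gives 1 − 0.3 = 0.7
  (Q ⊃ ¬P): min(1, 1 − 0.9 + 0.7) = 0.8
  ((Q ⊃ ¬P) ∨ P) = max(0.8, 0.3) = 0.8
  ((P ⊃ ¬P) ∧ ((Q ⊃ ¬P) ∨ P)) = min(1, 0.8) = 0.8
  ((P ∨ (Q ∨ Q)) ⊃ ((P ⊃ ¬P) ∧ ((Q ⊃ ¬P) ∨ P))): min(1, 1 − 0.9 + 0.8) = 0.9
  Łukasiewicz value = 0.9
Difference: 0 − 0.9 = -0.90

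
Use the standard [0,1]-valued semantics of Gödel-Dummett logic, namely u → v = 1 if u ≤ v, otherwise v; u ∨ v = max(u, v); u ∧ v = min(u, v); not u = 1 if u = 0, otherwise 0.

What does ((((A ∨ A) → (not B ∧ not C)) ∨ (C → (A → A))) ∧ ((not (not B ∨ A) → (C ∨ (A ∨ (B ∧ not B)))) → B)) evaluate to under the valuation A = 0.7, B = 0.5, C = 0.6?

(A ∨ A) = max(0.7, 0.7) = 0.7
not B: Gödel ¬ of 0.5 = 0 (operand ≠ 0)
not C: Gödel ¬ of 0.6 = 0 (operand ≠ 0)
(not B ∧ not C) = min(0, 0) = 0
((A ∨ A) → (not B ∧ not C)): 0.7 > 0, so result = 0
(A → A): 0.7 ≤ 0.7, so result = 1
(C → (A → A)): 0.6 ≤ 1, so result = 1
(((A ∨ A) → (not B ∧ not C)) ∨ (C → (A → A))) = max(0, 1) = 1
not B: Gödel ¬ of 0.5 = 0 (operand ≠ 0)
(not B ∨ A) = max(0, 0.7) = 0.7
not (not B ∨ A): Gödel ¬ of 0.7 = 0 (operand ≠ 0)
not B: Gödel ¬ of 0.5 = 0 (operand ≠ 0)
(B ∧ not B) = min(0.5, 0) = 0
(A ∨ (B ∧ not B)) = max(0.7, 0) = 0.7
(C ∨ (A ∨ (B ∧ not B))) = max(0.6, 0.7) = 0.7
(not (not B ∨ A) → (C ∨ (A ∨ (B ∧ not B)))): 0 ≤ 0.7, so result = 1
((not (not B ∨ A) → (C ∨ (A ∨ (B ∧ not B)))) → B): 1 > 0.5, so result = 0.5
((((A ∨ A) → (not B ∧ not C)) ∨ (C → (A → A))) ∧ ((not (not B ∨ A) → (C ∨ (A ∨ (B ∧ not B)))) → B)) = min(1, 0.5) = 0.5

0.50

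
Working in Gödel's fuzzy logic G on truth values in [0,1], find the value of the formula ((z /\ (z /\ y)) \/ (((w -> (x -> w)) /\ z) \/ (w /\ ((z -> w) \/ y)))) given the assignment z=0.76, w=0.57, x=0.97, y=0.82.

0.76

(z /\ y) = min(0.76, 0.82) = 0.76
(z /\ (z /\ y)) = min(0.76, 0.76) = 0.76
(x -> w): 0.97 > 0.57, so result = 0.57
(w -> (x -> w)): 0.57 ≤ 0.57, so result = 1
((w -> (x -> w)) /\ z) = min(1, 0.76) = 0.76
(z -> w): 0.76 > 0.57, so result = 0.57
((z -> w) \/ y) = max(0.57, 0.82) = 0.82
(w /\ ((z -> w) \/ y)) = min(0.57, 0.82) = 0.57
(((w -> (x -> w)) /\ z) \/ (w /\ ((z -> w) \/ y))) = max(0.76, 0.57) = 0.76
((z /\ (z /\ y)) \/ (((w -> (x -> w)) /\ z) \/ (w /\ ((z -> w) \/ y)))) = max(0.76, 0.76) = 0.76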